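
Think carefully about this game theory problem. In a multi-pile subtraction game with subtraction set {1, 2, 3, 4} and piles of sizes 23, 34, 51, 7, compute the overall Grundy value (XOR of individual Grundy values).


Subtraction set: {1, 2, 3, 4}
For this subtraction set, G(n) = n mod 5 (period = max + 1 = 5).
Pile 1 (size 23): G(23) = 23 mod 5 = 3
Pile 2 (size 34): G(34) = 34 mod 5 = 4
Pile 3 (size 51): G(51) = 51 mod 5 = 1
Pile 4 (size 7): G(7) = 7 mod 5 = 2
Total Grundy value = XOR of all: 3 XOR 4 XOR 1 XOR 2 = 4

4


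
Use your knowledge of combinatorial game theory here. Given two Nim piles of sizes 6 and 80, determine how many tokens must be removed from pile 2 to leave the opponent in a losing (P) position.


Piles: 6 and 80
Current XOR: 6 XOR 80 = 86 (non-zero, so this is an N-position).
To make the XOR zero, we need to find a move that balances the piles.
For pile 2 (size 80): target = 80 XOR 86 = 6
We reduce pile 2 from 80 to 6.
Tokens removed: 80 - 6 = 74
Verification: 6 XOR 6 = 0

74


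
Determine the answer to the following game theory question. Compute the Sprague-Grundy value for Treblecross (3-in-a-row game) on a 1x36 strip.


Treblecross: place X on empty cells; 3-in-a-row wins.
Playing within two cells of an existing X lets the opponent win at once, so sensible play treats the cells i-2..i+2 around each X as dead. The player left with no safe cell loses, so this is a normal-play take-away game on strips of safe cells.
Placing X at cell i (0-indexed) of a strip of k safe cells leaves independent strips of sizes max(0, i-2) and max(0, k-i-3). Hence G(k) = mex{ G(max(0,i-2)) XOR G(max(0,k-i-3)) : 0 <= i < k }, with G(0) = 0.
G(1): splits (0,0):0^0=0 -> mex({0}) = 1
G(2): splits (0,0):0^0=0 -> mex({0}) = 1
G(3): splits (0,0):0^0=0 -> mex({0}) = 1
G(4): splits (0,1):0^1=1 (0,0):0^0=0 -> mex({0, 1}) = 2
G(5): splits (0,2):0^1=1 (0,1):0^1=1 (0,0):0^0=0 -> mex({0, 1}) = 2
G(6) = mex({1}) = 0
G(7) = mex({0, 1, 2}) = 3
G(8) = mex({0, 1, 2}) = 3
G(9) = mex({0, 2}) = 1
G(10) = mex({0, 2, 3}) = 1
G(11) = mex({0, 3}) = 1
G(12) = mex({1, 3}) = 0
G(13) = mex({0, 1, 2, 3}) = 4
G(14) = mex({0, 1, 2}) = 3
G(15) = mex({0, 1, 2}) = 3
G(16) = mex({0, 1, 2, 4}) = 3
G(17) = mex({0, 1, 3, 4}) = 2
G(18) = mex({0, 1, 3, 4}) = 2
G(19) = mex({0, 1, 3, 5}) = 2
G(20) = mex({0, 1, 2, 3, 5}) = 4
G(21) = mex({0, 1, 2, 3, 5}) = 4
G(22) = mex({1, 2, 6}) = 0
G(23) = mex({0, 1, 2, 3, 4, 6}) = 5
G(24) = mex({0, 1, 2, 3, 4}) = 5
G(25) = mex({0, 1, 3, 4, 7}) = 2
G(26) = mex({0, 1, 3, 4, 5, 7}) = 2
G(27) = mex({0, 1, 3, 5}) = 2
G(28) = mex({0, 1, 2, 5}) = 3
G(29) = mex({0, 1, 2, 4, 5, 6}) = 3
G(30) = mex({1, 2, 4, 6}) = 0
G(31) = mex({0, 1, 2, 3, 4, 6}) = 5
G(32) = mex({1, 2, 3, 4, 7}) = 0
G(33) = mex({0, 3, 7}) = 1
G(34) = mex({0, 2, 3, 5, 7}) = 1
G(35) = mex({0, 2, 3, 5, 6}) = 1
G(36) = mex({0, 1, 2, 5, 6}) = 3
Therefore G(36) = 3.

3


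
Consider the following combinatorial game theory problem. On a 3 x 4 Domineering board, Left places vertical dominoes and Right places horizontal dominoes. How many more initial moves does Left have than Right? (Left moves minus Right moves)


Board is 3 x 4 (rows x cols).
Left (vertical) placements: (rows-1) * cols = 2 * 4 = 8
Right (horizontal) placements: rows * (cols-1) = 3 * 3 = 9
Advantage = Left - Right = 8 - 9 = -1

-1


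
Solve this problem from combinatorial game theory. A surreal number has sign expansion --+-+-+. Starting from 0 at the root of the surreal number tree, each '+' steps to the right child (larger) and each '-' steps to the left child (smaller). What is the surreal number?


Sign expansion: --+-+-+
Rule: track bounds (lo, hi), initially (-inf, +inf). On '+', the current value becomes lo and we move to the simplest number in (value, hi): value + 1 if hi = +inf, otherwise the midpoint (value + hi)/2. On '-', the current value becomes hi and we move to value - 1 if lo = -inf, otherwise the midpoint (lo + value)/2.
Start at 0.
Step 1: sign = -, move left. Bounds: (-inf, 0). Value = -1
Step 2: sign = -, move left. Bounds: (-inf, -1). Value = -2
Step 3: sign = +, move right. Bounds: (-2, -1). Value = -3/2
Step 4: sign = -, move left. Bounds: (-2, -3/2). Value = -7/4
Step 5: sign = +, move right. Bounds: (-7/4, -3/2). Value = -13/8
Step 6: sign = -, move left. Bounds: (-7/4, -13/8). Value = -27/16
Step 7: sign = +, move right. Bounds: (-27/16, -13/8). Value = -53/32
The surreal number with sign expansion --+-+-+ is -53/32.

-53/32


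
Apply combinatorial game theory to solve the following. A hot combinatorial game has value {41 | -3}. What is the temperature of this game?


The game is {41 | -3}, a switch {a | b} with numbers a > b.
Cooling {a | b} by t gives {a - t | b + t}, which stops being hot when a - t = b + t, i.e. at t = (a - b)/2. So the temperature of a switch is (a - b)/2.
Temperature = (Left option - Right option) / 2
= (41 - (-3)) / 2
= 44 / 2
= 22

22


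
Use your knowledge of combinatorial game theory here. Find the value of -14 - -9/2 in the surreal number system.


x = -14, y = -9/2
Converting to common denominator: 2
x = -28/2, y = -9/2
x - y = -14 - -9/2 = -19/2

-19/2


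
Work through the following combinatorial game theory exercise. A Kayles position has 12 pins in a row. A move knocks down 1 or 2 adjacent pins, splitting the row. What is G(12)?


Kayles: a move removes 1 or 2 adjacent pins from a contiguous row.
Removing pins from a row of k leaves two independent rows (a, b) with a + b = k - 1 (one pin) or a + b = k - 2 (two pins); an end removal gives a = 0.
By Sprague-Grundy, G(k) = mex{ G(a) XOR G(b) } over all these splits. G(0) = 0.
G(1): splits (0,0):0^0=0 -> mex({0}) = 1
G(2): splits (0,1):0^1=1 (0,0):0^0=0 -> mex({0, 1}) = 2
G(3): splits (0,2):0^2=2 (1,1):1^1=0 (0,1):0^1=1 -> mex({0, 1, 2}) = 3
G(4): splits (0,3):0^3=3 (1,2):1^2=3 (0,2):0^2=2 (1,1):1^1=0 -> mex({0, 2, 3}) = 1
G(5): splits (0,4):0^1=1 (1,3):1^3=2 (2,2):2^2=0 (0,3):0^3=3 (1,2):1^2=3 -> mex({0, 1, 2, 3}) = 4
G(6) = mex({0, 1, 2, 4}) = 3
G(7) = mex({0, 1, 3, 4, 5}) = 2
G(8) = mex({0, 2, 3, 5, 6}) = 1
G(9) = mex({0, 1, 2, 3, 6, 7}) = 4
G(10) = mex({0, 1, 3, 4, 5, 7}) = 2
G(11) = mex({0, 1, 2, 3, 4, 5}) = 6
G(12) = mex({0, 1, 2, 3, 5, 6, 7}) = 4
Therefore G(12) = 4.

4


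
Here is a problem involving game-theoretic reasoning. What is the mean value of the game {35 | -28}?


Game = {35 | -28}, a switch {a | b} with numbers a > b.
Its thermograph has left wall a - t and right wall b + t, which meet at t = (a - b)/2, where both equal (a + b)/2. So the mast (mean value) is at (a + b)/2.
Mean = (35 + (-28))/2 = 7/2 = 7/2

7/2


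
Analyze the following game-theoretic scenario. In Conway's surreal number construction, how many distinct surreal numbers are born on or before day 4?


Day 0: {|} = 0 is born. Count = 1.
Day n: the number of surreal numbers born by day n is 2^(n+1) - 1.
By day 0: 2^1 - 1 = 1
By day 1: 2^2 - 1 = 3
By day 2: 2^3 - 1 = 7
By day 3: 2^4 - 1 = 15
By day 4: 2^5 - 1 = 31
By day 4: 31 surreal numbers.

31


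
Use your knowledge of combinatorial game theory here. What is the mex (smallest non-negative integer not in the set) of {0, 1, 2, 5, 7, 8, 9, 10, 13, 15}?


Set = {0, 1, 2, 5, 7, 8, 9, 10, 13, 15}
0 is in the set.
1 is in the set.
2 is in the set.
3 is NOT in the set. This is the mex.
mex = 3

3


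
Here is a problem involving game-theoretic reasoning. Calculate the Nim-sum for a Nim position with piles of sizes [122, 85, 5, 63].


We need the XOR (exclusive or) of all pile sizes.
After XOR-ing pile 1 (size 122): 0 XOR 122 = 122
After XOR-ing pile 2 (size 85): 122 XOR 85 = 47
After XOR-ing pile 3 (size 5): 47 XOR 5 = 42
After XOR-ing pile 4 (size 63): 42 XOR 63 = 21
The Nim-value of this position is 21.

21


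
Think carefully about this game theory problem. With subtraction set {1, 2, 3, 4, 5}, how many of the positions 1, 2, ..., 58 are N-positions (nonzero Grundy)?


Subtraction set S = {1, 2, 3, 4, 5}, so G(n) = n mod 6.
G(n) = 0 when n is a multiple of 6.
Multiples of 6 in [1, 58]: 9
N-positions (nonzero Grundy) = 58 - 9 = 49

49


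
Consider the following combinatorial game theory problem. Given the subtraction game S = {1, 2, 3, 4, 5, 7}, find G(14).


The subtraction set is S = {1, 2, 3, 4, 5, 7}.
G(k) = mex{ G(k - s) : s in S, s <= k }. We compute iteratively: G(0) = 0.
G(1) = mex({0}) = 1
G(2) = mex({0, 1}) = 2
G(3) = mex({0, 1, 2}) = 3
G(4) = mex({0, 1, 2, 3}) = 4
G(5) = mex({0, 1, 2, 3, 4}) = 5
G(6) = mex({1, 2, 3, 4, 5}) = 0
G(7) = mex({0, 2, 3, 4, 5}) = 1
G(8) = mex({0, 1, 3, 4, 5}) = 2
G(9) = mex({0, 1, 2, 4, 5}) = 3
G(10) = mex({0, 1, 2, 3, 5}) = 4
G(11) = mex({0, 1, 2, 3, 4}) = 5
G(12) = mex({1, 2, 3, 4, 5}) = 0
Observe that G(6)..G(12) = 0, 1, 2, 3, 4, 5, 0 repeats G(0)..G(6) = 0, 1, 2, 3, 4, 5, 0.
For k >= max(S) = 7, G(k) is determined by the previous 7 values G(k-7)..G(k-1); a window of 7 consecutive values has recurred shifted by 6, so by induction G(k + 6) = G(k) for all k >= 0: the sequence is periodic from the start with period 6.
One period: G(0..5) = 0, 1, 2, 3, 4, 5.
14 mod 6 = 2, so G(14) = G(2) = 2.

2


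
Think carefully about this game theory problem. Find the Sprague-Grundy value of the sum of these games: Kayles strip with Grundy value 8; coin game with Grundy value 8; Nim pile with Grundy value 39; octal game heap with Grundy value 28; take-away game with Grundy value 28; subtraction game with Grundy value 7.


By the Sprague-Grundy theorem, the Grundy value of a sum of games is the XOR of individual Grundy values.
Kayles strip: Grundy value = 8. Running XOR: 0 XOR 8 = 8
coin game: Grundy value = 8. Running XOR: 8 XOR 8 = 0
Nim pile: Grundy value = 39. Running XOR: 0 XOR 39 = 39
octal game heap: Grundy value = 28. Running XOR: 39 XOR 28 = 59
take-away game: Grundy value = 28. Running XOR: 59 XOR 28 = 39
subtraction game: Grundy value = 7. Running XOR: 39 XOR 7 = 32
The combined Grundy value is 32.

32


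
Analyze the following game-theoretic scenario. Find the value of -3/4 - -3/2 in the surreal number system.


x = -3/4, y = -3/2
Converting to common denominator: 4
x = -3/4, y = -6/4
x - y = -3/4 - -3/2 = 3/4

3/4


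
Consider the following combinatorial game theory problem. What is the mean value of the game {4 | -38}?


Game = {4 | -38}, a switch {a | b} with numbers a > b.
Its thermograph has left wall a - t and right wall b + t, which meet at t = (a - b)/2, where both equal (a + b)/2. So the mast (mean value) is at (a + b)/2.
Mean = (4 + (-38))/2 = -34/2 = -17

-17


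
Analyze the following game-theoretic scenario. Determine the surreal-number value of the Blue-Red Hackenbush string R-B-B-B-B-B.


Edges (from ground): R-B-B-B-B-B
By Berlekamp's sign-expansion rule, a Blue-Red Hackenbush stalk has the value of the surreal number whose sign sequence is the edge sequence with B -> + and R -> -.
Sign sequence: -+++++
Trace the sign expansion in the surreal number tree, starting from 0:
Edge 1: R (sign -) -> bounds (-inf, 0), value = -1
Edge 2: B (sign +) -> bounds (-1, 0), value = -1/2
Edge 3: B (sign +) -> bounds (-1/2, 0), value = -1/4
Edge 4: B (sign +) -> bounds (-1/4, 0), value = -1/8
Edge 5: B (sign +) -> bounds (-1/8, 0), value = -1/16
Edge 6: B (sign +) -> bounds (-1/16, 0), value = -1/32
Game value = -1/32

-1/32


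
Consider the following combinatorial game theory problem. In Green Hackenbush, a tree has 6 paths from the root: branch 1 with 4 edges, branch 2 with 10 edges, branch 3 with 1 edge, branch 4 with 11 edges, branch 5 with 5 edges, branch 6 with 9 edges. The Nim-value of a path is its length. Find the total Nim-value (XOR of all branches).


The tree has 6 branches from the ground vertex.
In Green Hackenbush, the Nim-value of a simple path of length k is k.
Branch 1: length 4, Nim-value = 4
Branch 2: length 10, Nim-value = 10
Branch 3: length 1, Nim-value = 1
Branch 4: length 11, Nim-value = 11
Branch 5: length 5, Nim-value = 5
Branch 6: length 9, Nim-value = 9
Total Nim-value = XOR of all branch values:
0 XOR 4 = 4
4 XOR 10 = 14
14 XOR 1 = 15
15 XOR 11 = 4
4 XOR 5 = 1
1 XOR 9 = 8
Nim-value of the tree = 8

8


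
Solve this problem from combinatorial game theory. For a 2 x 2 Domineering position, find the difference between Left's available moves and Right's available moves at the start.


Board is 2 x 2 (rows x cols).
Left (vertical) placements: (rows-1) * cols = 1 * 2 = 2
Right (horizontal) placements: rows * (cols-1) = 2 * 1 = 2
Advantage = Left - Right = 2 - 2 = 0

0


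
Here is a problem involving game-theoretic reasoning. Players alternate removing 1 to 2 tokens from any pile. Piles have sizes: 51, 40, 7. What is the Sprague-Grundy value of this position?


Subtraction set: {1, 2}
For this subtraction set, G(n) = n mod 3 (period = max + 1 = 3).
Pile 1 (size 51): G(51) = 51 mod 3 = 0
Pile 2 (size 40): G(40) = 40 mod 3 = 1
Pile 3 (size 7): G(7) = 7 mod 3 = 1
Total Grundy value = XOR of all: 0 XOR 1 XOR 1 = 0

0


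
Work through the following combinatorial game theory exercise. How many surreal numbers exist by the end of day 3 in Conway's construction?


Day 0: {|} = 0 is born. Count = 1.
Day n: the number of surreal numbers born by day n is 2^(n+1) - 1.
By day 0: 2^1 - 1 = 1
By day 1: 2^2 - 1 = 3
By day 2: 2^3 - 1 = 7
By day 3: 2^4 - 1 = 15
By day 3: 15 surreal numbers.

15


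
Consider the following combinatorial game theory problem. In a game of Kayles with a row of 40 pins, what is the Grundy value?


Kayles: a move removes 1 or 2 adjacent pins from a contiguous row.
Removing pins from a row of k leaves two independent rows (a, b) with a + b = k - 1 (one pin) or a + b = k - 2 (two pins); an end removal gives a = 0.
By Sprague-Grundy, G(k) = mex{ G(a) XOR G(b) } over all these splits. G(0) = 0.
G(1): splits (0,0):0^0=0 -> mex({0}) = 1
G(2): splits (0,1):0^1=1 (0,0):0^0=0 -> mex({0, 1}) = 2
G(3): splits (0,2):0^2=2 (1,1):1^1=0 (0,1):0^1=1 -> mex({0, 1, 2}) = 3
G(4): splits (0,3):0^3=3 (1,2):1^2=3 (0,2):0^2=2 (1,1):1^1=0 -> mex({0, 2, 3}) = 1
G(5): splits (0,4):0^1=1 (1,3):1^3=2 (2,2):2^2=0 (0,3):0^3=3 (1,2):1^2=3 -> mex({0, 1, 2, 3}) = 4
G(6) = mex({0, 1, 2, 4}) = 3
G(7) = mex({0, 1, 3, 4, 5}) = 2
G(8) = mex({0, 2, 3, 5, 6}) = 1
G(9) = mex({0, 1, 2, 3, 6, 7}) = 4
G(10) = mex({0, 1, 3, 4, 5, 7}) = 2
G(11) = mex({0, 1, 2, 3, 4, 5}) = 6
G(12) = mex({0, 1, 2, 3, 5, 6, 7}) = 4
G(13) = mex({0, 2, 3, 4, 6, 7}) = 1
G(14) = mex({0, 1, 4, 5, 6, 7}) = 2
G(15) = mex({0, 1, 2, 3, 4, 5, 6}) = 7
G(16) = mex({0, 2, 3, 5, 6, 7}) = 1
G(17) = mex({0, 1, 2, 3, 5, 6, 7}) = 4
G(18) = mex({0, 1, 2, 4, 5, 6}) = 3
G(19) = mex({0, 1, 3, 4, 5, 7}) = 2
G(20) = mex({0, 2, 3, 4, 5, 6, 7}) = 1
G(21) = mex({0, 1, 2, 3, 5, 6, 7}) = 4
G(22) = mex({0, 1, 2, 3, 4, 5, 7}) = 6
G(23) = mex({0, 1, 2, 3, 4, 5, 6}) = 7
G(24) = mex({0, 1, 2, 3, 5, 6, 7}) = 4
G(25) = mex({0, 2, 3, 4, 6, 7}) = 1
G(26) = mex({0, 1, 3, 4, 5, 6, 7}) = 2
G(27) = mex({0, 1, 2, 3, 4, 5, 6, 7}) = 8
G(28) = mex({0, 1, 2, 3, 4, 6, 7, 8}) = 5
G(29) = mex({0, 1, 2, 3, 5, 6, 7, 8, 9}) = 4
G(30) = mex({0, 1, 2, 3, 4, 5, 6, 9, 10}) = 7
G(31) = mex({0, 1, 3, 4, 5, 7, 10, 11}) = 2
G(32) = mex({0, 2, 3, 4, 5, 6, 7, 9, 11}) = 1
G(33) = mex({0, 1, 2, 3, 4, 5, 6, 7, 9, 12}) = 8
G(34) = mex({0, 1, 2, 3, 4, 5, 7, 8, 11, 12}) = 6
G(35) = mex({0, 1, 2, 3, 4, 5, 6, 8, 9, 10, 11}) = 7
G(36) = mex({0, 1, 2, 3, 5, 6, 7, 9, 10}) = 4
G(37) = mex({0, 2, 3, 4, 6, 7, 9, 10, 11, 12}) = 1
G(38) = mex({0, 1, 3, 4, 5, 6, 7, 9, 10, 11, 12}) = 2
G(39) = mex({0, 1, 2, 4, 5, 6, 7, 9, 10, 12, 14}) = 3
G(40) = mex({0, 2, 3, 4, 6, 7, 11, 12, 14}) = 1
Therefore G(40) = 1.

1


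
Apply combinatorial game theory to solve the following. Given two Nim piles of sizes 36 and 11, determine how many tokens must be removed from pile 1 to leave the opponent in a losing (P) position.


Piles: 36 and 11
Current XOR: 36 XOR 11 = 47 (non-zero, so this is an N-position).
To make the XOR zero, we need to find a move that balances the piles.
For pile 1 (size 36): target = 36 XOR 47 = 11
We reduce pile 1 from 36 to 11.
Tokens removed: 36 - 11 = 25
Verification: 11 XOR 11 = 0

25


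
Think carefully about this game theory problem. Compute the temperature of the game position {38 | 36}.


The game is {38 | 36}, a switch {a | b} with numbers a > b.
Cooling {a | b} by t gives {a - t | b + t}, which stops being hot when a - t = b + t, i.e. at t = (a - b)/2. So the temperature of a switch is (a - b)/2.
Temperature = (Left option - Right option) / 2
= (38 - (36)) / 2
= 2 / 2
= 1

1


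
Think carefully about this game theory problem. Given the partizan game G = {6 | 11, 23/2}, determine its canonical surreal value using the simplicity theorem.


Left options: {6}, max = 6
Right options: {11, 23/2}, min = 11
All options are numbers and max(Left) < min(Right), so by the simplicity theorem the value is the simplest (earliest-born) number strictly between 6 and 11.
Integers 7 through 10 all lie strictly between 6 and 11.
Among integers, the simplest (lowest birthday = smallest |n|; 0 is born on day 0, +-n on day n) is 7.
No non-integer in the interval can be simpler: if x is a non-integer in the interval, then floor(x) or ceil(x) also lies in the interval (the interval contains an integer), and both are proper prefixes of x's sign expansion, i.e. born earlier. So the game value is 7.
Game value = 7

7


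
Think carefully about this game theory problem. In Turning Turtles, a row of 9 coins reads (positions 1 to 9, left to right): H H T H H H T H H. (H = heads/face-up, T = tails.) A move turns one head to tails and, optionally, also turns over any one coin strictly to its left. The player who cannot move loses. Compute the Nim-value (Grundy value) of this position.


Coins: H H T H H H T H H
Key fact: a single head at position k behaves exactly like a Nim heap of size k (turning it to T and optionally flipping a coin at j < k corresponds to moving the heap from k to j, or to 0), and heads combine as a disjunctive sum (two heads at the same place would cancel, matching j XOR j = 0). So the Nim-value is the XOR of the 1-indexed positions of the heads.
Face-up positions (1-indexed): [1, 2, 4, 5, 6, 8, 9]
XOR 0 with 1: 0 XOR 1 = 1
XOR 1 with 2: 1 XOR 2 = 3
XOR 3 with 4: 3 XOR 4 = 7
XOR 7 with 5: 7 XOR 5 = 2
XOR 2 with 6: 2 XOR 6 = 4
XOR 4 with 8: 4 XOR 8 = 12
XOR 12 with 9: 12 XOR 9 = 5
Nim-value = 5

5


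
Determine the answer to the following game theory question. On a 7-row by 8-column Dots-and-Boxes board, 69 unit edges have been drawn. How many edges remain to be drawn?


Grid: 7 x 8 boxes, i.e. 8 rows and 9 columns of dots.
Horizontal edges: (rows + 1) * cols = 8 * 8 = 64
Vertical edges: rows * (cols + 1) = 7 * 9 = 63
Total edges: 64 + 63 = 127
Edges drawn: 69
Remaining: 127 - 69 = 58

58


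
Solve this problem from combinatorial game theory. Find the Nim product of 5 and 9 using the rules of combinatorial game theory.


Nim multiplication is bilinear over XOR: (u XOR v) * w = (u*w) XOR (v*w).
So we split each operand into its bit components and XOR the pairwise Nim products.
5 = 1 + 4 (as XOR of powers of 2).
9 = 1 + 8 (as XOR of powers of 2).
Using the standard Nim-product table on single bits:
  2*2 = 3,   2*4 = 8,   2*8 = 12,
  4*4 = 6,   4*8 = 11,  8*8 = 13,
and  1*x = x (identity), k*l = l*k (commutative).
Pairwise Nim products:
  1 * 1 = 1
  1 * 8 = 8
  4 * 1 = 4
  4 * 8 = 11
XOR them: 1 XOR 8 XOR 4 XOR 11 = 6.
Result: 5 * 9 = 6 (in Nim).

6


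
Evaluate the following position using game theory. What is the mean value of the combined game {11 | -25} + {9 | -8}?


G1 = {11 | -25}, G2 = {9 | -8}
Each is a switch {a | b} with numbers a > b; its mean value is (a + b)/2, and mean value is additive over game sums: m(G1 + G2) = m(G1) + m(G2).
Mean of G1 = (11 + (-25))/2 = -14/2 = -7
Mean of G2 = (9 + (-8))/2 = 1/2 = 1/2
Mean of G1 + G2 = -7 + 1/2 = -13/2

-13/2


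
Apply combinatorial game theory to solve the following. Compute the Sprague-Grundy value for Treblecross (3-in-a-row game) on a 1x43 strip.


Treblecross: place X on empty cells; 3-in-a-row wins.
Playing within two cells of an existing X lets the opponent win at once, so sensible play treats the cells i-2..i+2 around each X as dead. The player left with no safe cell loses, so this is a normal-play take-away game on strips of safe cells.
Placing X at cell i (0-indexed) of a strip of k safe cells leaves independent strips of sizes max(0, i-2) and max(0, k-i-3). Hence G(k) = mex{ G(max(0,i-2)) XOR G(max(0,k-i-3)) : 0 <= i < k }, with G(0) = 0.
G(1): splits (0,0):0^0=0 -> mex({0}) = 1
G(2): splits (0,0):0^0=0 -> mex({0}) = 1
G(3): splits (0,0):0^0=0 -> mex({0}) = 1
G(4): splits (0,1):0^1=1 (0,0):0^0=0 -> mex({0, 1}) = 2
G(5): splits (0,2):0^1=1 (0,1):0^1=1 (0,0):0^0=0 -> mex({0, 1}) = 2
G(6) = mex({1}) = 0
G(7) = mex({0, 1, 2}) = 3
G(8) = mex({0, 1, 2}) = 3
G(9) = mex({0, 2}) = 1
G(10) = mex({0, 2, 3}) = 1
G(11) = mex({0, 3}) = 1
G(12) = mex({1, 3}) = 0
G(13) = mex({0, 1, 2, 3}) = 4
G(14) = mex({0, 1, 2}) = 3
G(15) = mex({0, 1, 2}) = 3
G(16) = mex({0, 1, 2, 4}) = 3
G(17) = mex({0, 1, 3, 4}) = 2
G(18) = mex({0, 1, 3, 4}) = 2
G(19) = mex({0, 1, 3, 5}) = 2
G(20) = mex({0, 1, 2, 3, 5}) = 4
G(21) = mex({0, 1, 2, 3, 5}) = 4
G(22) = mex({1, 2, 6}) = 0
G(23) = mex({0, 1, 2, 3, 4, 6}) = 5
G(24) = mex({0, 1, 2, 3, 4}) = 5
G(25) = mex({0, 1, 3, 4, 7}) = 2
G(26) = mex({0, 1, 3, 4, 5, 7}) = 2
G(27) = mex({0, 1, 3, 5}) = 2
G(28) = mex({0, 1, 2, 5}) = 3
G(29) = mex({0, 1, 2, 4, 5, 6}) = 3
G(30) = mex({1, 2, 4, 6}) = 0
G(31) = mex({0, 1, 2, 3, 4, 6}) = 5
G(32) = mex({1, 2, 3, 4, 7}) = 0
G(33) = mex({0, 3, 7}) = 1
G(34) = mex({0, 2, 3, 5, 7}) = 1
G(35) = mex({0, 2, 3, 5, 6}) = 1
G(36) = mex({0, 1, 2, 5, 6}) = 3
G(37) = mex({0, 1, 2, 4, 5, 6}) = 3
G(38) = mex({0, 1, 2, 4}) = 3
G(39) = mex({0, 1, 2, 3, 4, 7}) = 5
G(40) = mex({0, 1, 2, 3, 4, 5, 7}) = 6
G(41) = mex({0, 1, 2, 3, 5, 7}) = 4
G(42) = mex({0, 1, 2, 3, 5, 6, 7}) = 4
G(43) = mex({0, 2, 3, 5, 6}) = 1
Therefore G(43) = 1.

1


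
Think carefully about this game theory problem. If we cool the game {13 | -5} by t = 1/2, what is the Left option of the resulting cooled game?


Original game: {13 | -5} (a switch {a | b} with a > b).
Cooling by t (for t below the temperature (a - b)/2 = 9) taxes each move by t: {a | b} cooled by t is {a - t | b + t}.
Cooling amount: t = 1/2
Cooled Left option: 13 - 1/2 = 25/2
Cooled Right option: -5 + 1/2 = -9/2
Cooled game: {25/2 | -9/2}
Left option = 25/2

25/2


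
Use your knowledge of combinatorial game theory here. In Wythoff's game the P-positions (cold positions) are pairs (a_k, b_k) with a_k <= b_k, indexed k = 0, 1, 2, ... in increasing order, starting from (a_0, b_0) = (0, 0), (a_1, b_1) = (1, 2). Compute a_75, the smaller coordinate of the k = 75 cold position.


By Wythoff's theorem, a_k = floor(k * phi) and b_k = floor(k * phi^2) = a_k + k, where phi = (1 + sqrt(5))/2 is the golden ratio.
phi = (1 + sqrt(5))/2 = 1.618034
k = 75
k * phi = 75 * 1.618034 = 121.352549
a_75 = floor(k * phi) = 121

121


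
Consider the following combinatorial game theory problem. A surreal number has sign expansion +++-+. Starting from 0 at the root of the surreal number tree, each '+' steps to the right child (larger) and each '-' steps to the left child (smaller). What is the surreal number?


Sign expansion: +++-+
Rule: track bounds (lo, hi), initially (-inf, +inf). On '+', the current value becomes lo and we move to the simplest number in (value, hi): value + 1 if hi = +inf, otherwise the midpoint (value + hi)/2. On '-', the current value becomes hi and we move to value - 1 if lo = -inf, otherwise the midpoint (lo + value)/2.
Start at 0.
Step 1: sign = +, move right. Bounds: (0, +inf). Value = 1
Step 2: sign = +, move right. Bounds: (1, +inf). Value = 2
Step 3: sign = +, move right. Bounds: (2, +inf). Value = 3
Step 4: sign = -, move left. Bounds: (2, 3). Value = 5/2
Step 5: sign = +, move right. Bounds: (5/2, 3). Value = 11/4
The surreal number with sign expansion +++-+ is 11/4.

11/4


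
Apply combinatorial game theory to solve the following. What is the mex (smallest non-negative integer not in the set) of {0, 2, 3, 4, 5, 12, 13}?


Set = {0, 2, 3, 4, 5, 12, 13}
0 is in the set.
1 is NOT in the set. This is the mex.
mex = 1

1


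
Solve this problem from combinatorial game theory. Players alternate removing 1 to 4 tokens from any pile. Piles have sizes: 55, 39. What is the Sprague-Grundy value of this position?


Subtraction set: {1, 2, 3, 4}
For this subtraction set, G(n) = n mod 5 (period = max + 1 = 5).
Pile 1 (size 55): G(55) = 55 mod 5 = 0
Pile 2 (size 39): G(39) = 39 mod 5 = 4
Total Grundy value = XOR of all: 0 XOR 4 = 4

4


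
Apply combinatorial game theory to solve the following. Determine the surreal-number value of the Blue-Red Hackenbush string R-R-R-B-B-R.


Edges (from ground): R-R-R-B-B-R
By Berlekamp's sign-expansion rule, a Blue-Red Hackenbush stalk has the value of the surreal number whose sign sequence is the edge sequence with B -> + and R -> -.
Sign sequence: ---++-
Trace the sign expansion in the surreal number tree, starting from 0:
Edge 1: R (sign -) -> bounds (-inf, 0), value = -1
Edge 2: R (sign -) -> bounds (-inf, -1), value = -2
Edge 3: R (sign -) -> bounds (-inf, -2), value = -3
Edge 4: B (sign +) -> bounds (-3, -2), value = -5/2
Edge 5: B (sign +) -> bounds (-5/2, -2), value = -9/4
Edge 6: R (sign -) -> bounds (-5/2, -9/4), value = -19/8
Game value = -19/8

-19/8


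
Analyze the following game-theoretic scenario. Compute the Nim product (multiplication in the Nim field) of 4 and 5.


Nim multiplication is bilinear over XOR: (u XOR v) * w = (u*w) XOR (v*w).
So we split each operand into its bit components and XOR the pairwise Nim products.
4 = 4 (as XOR of powers of 2).
5 = 1 + 4 (as XOR of powers of 2).
Using the standard Nim-product table on single bits:
  2*2 = 3,   2*4 = 8,   2*8 = 12,
  4*4 = 6,   4*8 = 11,  8*8 = 13,
and  1*x = x (identity), k*l = l*k (commutative).
Pairwise Nim products:
  4 * 1 = 4
  4 * 4 = 6
XOR them: 4 XOR 6 = 2.
Result: 4 * 5 = 2 (in Nim).

2


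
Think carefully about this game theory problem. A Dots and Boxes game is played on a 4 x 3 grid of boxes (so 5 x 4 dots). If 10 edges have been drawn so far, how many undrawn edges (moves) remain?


Grid: 4 x 3 boxes, i.e. 5 rows and 4 columns of dots.
Horizontal edges: (rows + 1) * cols = 5 * 3 = 15
Vertical edges: rows * (cols + 1) = 4 * 4 = 16
Total edges: 15 + 16 = 31
Edges drawn: 10
Remaining: 31 - 10 = 21

21


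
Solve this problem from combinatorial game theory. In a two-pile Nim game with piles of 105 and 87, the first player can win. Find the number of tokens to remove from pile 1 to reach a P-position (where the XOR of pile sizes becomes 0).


Piles: 105 and 87
Current XOR: 105 XOR 87 = 62 (non-zero, so this is an N-position).
To make the XOR zero, we need to find a move that balances the piles.
For pile 1 (size 105): target = 105 XOR 62 = 87
We reduce pile 1 from 105 to 87.
Tokens removed: 105 - 87 = 18
Verification: 87 XOR 87 = 0

18


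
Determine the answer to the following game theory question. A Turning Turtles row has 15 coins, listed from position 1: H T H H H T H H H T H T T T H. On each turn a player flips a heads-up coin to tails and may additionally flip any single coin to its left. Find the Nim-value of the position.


Coins: H T H H H T H H H T H T T T H
Key fact: a single head at position k behaves exactly like a Nim heap of size k (turning it to T and optionally flipping a coin at j < k corresponds to moving the heap from k to j, or to 0), and heads combine as a disjunctive sum (two heads at the same place would cancel, matching j XOR j = 0). So the Nim-value is the XOR of the 1-indexed positions of the heads.
Face-up positions (1-indexed): [1, 3, 4, 5, 7, 8, 9, 11, 15]
XOR 0 with 1: 0 XOR 1 = 1
XOR 1 with 3: 1 XOR 3 = 2
XOR 2 with 4: 2 XOR 4 = 6
XOR 6 with 5: 6 XOR 5 = 3
XOR 3 with 7: 3 XOR 7 = 4
XOR 4 with 8: 4 XOR 8 = 12
XOR 12 with 9: 12 XOR 9 = 5
XOR 5 with 11: 5 XOR 11 = 14
XOR 14 with 15: 14 XOR 15 = 1
Nim-value = 1

1


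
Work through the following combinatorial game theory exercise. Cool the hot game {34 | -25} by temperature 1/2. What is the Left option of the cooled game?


Original game: {34 | -25} (a switch {a | b} with a > b).
Cooling by t (for t below the temperature (a - b)/2 = 59/2) taxes each move by t: {a | b} cooled by t is {a - t | b + t}.
Cooling amount: t = 1/2
Cooled Left option: 34 - 1/2 = 67/2
Cooled Right option: -25 + 1/2 = -49/2
Cooled game: {67/2 | -49/2}
Left option = 67/2

67/2


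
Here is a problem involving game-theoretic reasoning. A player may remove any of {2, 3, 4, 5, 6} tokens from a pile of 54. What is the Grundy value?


The subtraction set is S = {2, 3, 4, 5, 6}.
G(k) = mex{ G(k - s) : s in S, s <= k }. We compute iteratively: G(0) = 0.
G(1) = mex({}) = 0
G(2) = mex({0}) = 1
G(3) = mex({0}) = 1
G(4) = mex({0, 1}) = 2
G(5) = mex({0, 1}) = 2
G(6) = mex({0, 1, 2}) = 3
G(7) = mex({0, 1, 2}) = 3
G(8) = mex({1, 2, 3}) = 0
G(9) = mex({1, 2, 3}) = 0
G(10) = mex({0, 2, 3}) = 1
G(11) = mex({0, 2, 3}) = 1
G(12) = mex({0, 1, 3}) = 2
G(13) = mex({0, 1, 3}) = 2
Observe that G(8)..G(13) = 0, 0, 1, 1, 2, 2 repeats G(0)..G(5) = 0, 0, 1, 1, 2, 2.
For k >= max(S) = 6, G(k) is determined by the previous 6 values G(k-6)..G(k-1); a window of 6 consecutive values has recurred shifted by 8, so by induction G(k + 8) = G(k) for all k >= 0: the sequence is periodic from the start with period 8.
One period: G(0..7) = 0, 0, 1, 1, 2, 2, 3, 3.
54 mod 8 = 6, so G(54) = G(6) = 3.

3


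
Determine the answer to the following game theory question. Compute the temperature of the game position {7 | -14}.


The game is {7 | -14}, a switch {a | b} with numbers a > b.
Cooling {a | b} by t gives {a - t | b + t}, which stops being hot when a - t = b + t, i.e. at t = (a - b)/2. So the temperature of a switch is (a - b)/2.
Temperature = (Left option - Right option) / 2
= (7 - (-14)) / 2
= 21 / 2
= 21/2

21/2


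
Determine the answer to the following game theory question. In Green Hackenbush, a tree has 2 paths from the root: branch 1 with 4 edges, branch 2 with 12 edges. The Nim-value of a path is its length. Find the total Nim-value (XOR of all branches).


The tree has 2 branches from the ground vertex.
In Green Hackenbush, the Nim-value of a simple path of length k is k.
Branch 1: length 4, Nim-value = 4
Branch 2: length 12, Nim-value = 12
Total Nim-value = XOR of all branch values:
0 XOR 4 = 4
4 XOR 12 = 8
Nim-value of the tree = 8

8


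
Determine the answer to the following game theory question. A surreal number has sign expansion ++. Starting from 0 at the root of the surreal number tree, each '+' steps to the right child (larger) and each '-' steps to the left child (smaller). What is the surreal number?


Sign expansion: ++
Rule: track bounds (lo, hi), initially (-inf, +inf). On '+', the current value becomes lo and we move to the simplest number in (value, hi): value + 1 if hi = +inf, otherwise the midpoint (value + hi)/2. On '-', the current value becomes hi and we move to value - 1 if lo = -inf, otherwise the midpoint (lo + value)/2.
Start at 0.
Step 1: sign = +, move right. Bounds: (0, +inf). Value = 1
Step 2: sign = +, move right. Bounds: (1, +inf). Value = 2
The surreal number with sign expansion ++ is 2.

2


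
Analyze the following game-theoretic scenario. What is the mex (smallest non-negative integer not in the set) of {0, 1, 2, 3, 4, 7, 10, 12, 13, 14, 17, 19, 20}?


Set = {0, 1, 2, 3, 4, 7, 10, 12, 13, 14, 17, 19, 20}
0 is in the set.
1 is in the set.
2 is in the set.
3 is in the set.
4 is in the set.
5 is NOT in the set. This is the mex.
mex = 5

5


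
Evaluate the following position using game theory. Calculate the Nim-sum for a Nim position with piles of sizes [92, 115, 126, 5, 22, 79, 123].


We need the XOR (exclusive or) of all pile sizes.
After XOR-ing pile 1 (size 92): 0 XOR 92 = 92
After XOR-ing pile 2 (size 115): 92 XOR 115 = 47
After XOR-ing pile 3 (size 126): 47 XOR 126 = 81
After XOR-ing pile 4 (size 5): 81 XOR 5 = 84
After XOR-ing pile 5 (size 22): 84 XOR 22 = 66
After XOR-ing pile 6 (size 79): 66 XOR 79 = 13
After XOR-ing pile 7 (size 123): 13 XOR 123 = 118
The Nim-value of this position is 118.

118


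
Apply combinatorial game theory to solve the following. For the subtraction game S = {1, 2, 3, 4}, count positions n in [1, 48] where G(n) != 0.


Subtraction set S = {1, 2, 3, 4}, so G(n) = n mod 5.
G(n) = 0 when n is a multiple of 5.
Multiples of 5 in [1, 48]: 9
N-positions (nonzero Grundy) = 48 - 9 = 39

39


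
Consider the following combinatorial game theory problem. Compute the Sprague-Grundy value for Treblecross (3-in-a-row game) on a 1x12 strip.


Treblecross: place X on empty cells; 3-in-a-row wins.
Playing within two cells of an existing X lets the opponent win at once, so sensible play treats the cells i-2..i+2 around each X as dead. The player left with no safe cell loses, so this is a normal-play take-away game on strips of safe cells.
Placing X at cell i (0-indexed) of a strip of k safe cells leaves independent strips of sizes max(0, i-2) and max(0, k-i-3). Hence G(k) = mex{ G(max(0,i-2)) XOR G(max(0,k-i-3)) : 0 <= i < k }, with G(0) = 0.
G(1): splits (0,0):0^0=0 -> mex({0}) = 1
G(2): splits (0,0):0^0=0 -> mex({0}) = 1
G(3): splits (0,0):0^0=0 -> mex({0}) = 1
G(4): splits (0,1):0^1=1 (0,0):0^0=0 -> mex({0, 1}) = 2
G(5): splits (0,2):0^1=1 (0,1):0^1=1 (0,0):0^0=0 -> mex({0, 1}) = 2
G(6) = mex({1}) = 0
G(7) = mex({0, 1, 2}) = 3
G(8) = mex({0, 1, 2}) = 3
G(9) = mex({0, 2}) = 1
G(10) = mex({0, 2, 3}) = 1
G(11) = mex({0, 3}) = 1
G(12) = mex({1, 3}) = 0
Therefore G(12) = 0.

0


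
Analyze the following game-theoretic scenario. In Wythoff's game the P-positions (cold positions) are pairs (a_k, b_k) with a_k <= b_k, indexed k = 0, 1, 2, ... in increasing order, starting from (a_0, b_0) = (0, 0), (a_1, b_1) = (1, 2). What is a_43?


By Wythoff's theorem, a_k = floor(k * phi) and b_k = floor(k * phi^2) = a_k + k, where phi = (1 + sqrt(5))/2 is the golden ratio.
phi = (1 + sqrt(5))/2 = 1.618034
k = 43
k * phi = 43 * 1.618034 = 69.575462
a_43 = floor(k * phi) = 69

69


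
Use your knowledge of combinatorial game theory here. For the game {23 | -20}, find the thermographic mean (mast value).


Game = {23 | -20}, a switch {a | b} with numbers a > b.
Its thermograph has left wall a - t and right wall b + t, which meet at t = (a - b)/2, where both equal (a + b)/2. So the mast (mean value) is at (a + b)/2.
Mean = (23 + (-20))/2 = 3/2 = 3/2

3/2


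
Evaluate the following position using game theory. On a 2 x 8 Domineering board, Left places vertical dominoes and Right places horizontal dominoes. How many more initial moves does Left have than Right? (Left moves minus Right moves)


Board is 2 x 8 (rows x cols).
Left (vertical) placements: (rows-1) * cols = 1 * 8 = 8
Right (horizontal) placements: rows * (cols-1) = 2 * 7 = 14
Advantage = Left - Right = 8 - 14 = -6

-6


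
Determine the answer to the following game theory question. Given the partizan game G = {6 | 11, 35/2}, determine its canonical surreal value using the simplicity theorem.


Left options: {6}, max = 6
Right options: {11, 35/2}, min = 11
All options are numbers and max(Left) < min(Right), so by the simplicity theorem the value is the simplest (earliest-born) number strictly between 6 and 11.
Integers 7 through 10 all lie strictly between 6 and 11.
Among integers, the simplest (lowest birthday = smallest |n|; 0 is born on day 0, +-n on day n) is 7.
No non-integer in the interval can be simpler: if x is a non-integer in the interval, then floor(x) or ceil(x) also lies in the interval (the interval contains an integer), and both are proper prefixes of x's sign expansion, i.e. born earlier. So the game value is 7.
Game value = 7

7


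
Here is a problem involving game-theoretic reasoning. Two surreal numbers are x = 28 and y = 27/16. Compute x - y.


x = 28, y = 27/16
Converting to common denominator: 16
x = 448/16, y = 27/16
x - y = 28 - 27/16 = 421/16

421/16


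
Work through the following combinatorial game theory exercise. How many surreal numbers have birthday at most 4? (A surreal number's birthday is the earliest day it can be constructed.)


Day 0: {|} = 0 is born. Count = 1.
Day n: the number of surreal numbers born by day n is 2^(n+1) - 1.
By day 0: 2^1 - 1 = 1
By day 1: 2^2 - 1 = 3
By day 2: 2^3 - 1 = 7
By day 3: 2^4 - 1 = 15
By day 4: 2^5 - 1 = 31
By day 4: 31 surreal numbers.

31


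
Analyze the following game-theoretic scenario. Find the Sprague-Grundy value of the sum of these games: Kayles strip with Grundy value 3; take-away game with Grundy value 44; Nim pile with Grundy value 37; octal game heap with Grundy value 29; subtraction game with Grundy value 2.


By the Sprague-Grundy theorem, the Grundy value of a sum of games is the XOR of individual Grundy values.
Kayles strip: Grundy value = 3. Running XOR: 0 XOR 3 = 3
take-away game: Grundy value = 44. Running XOR: 3 XOR 44 = 47
Nim pile: Grundy value = 37. Running XOR: 47 XOR 37 = 10
octal game heap: Grundy value = 29. Running XOR: 10 XOR 29 = 23
subtraction game: Grundy value = 2. Running XOR: 23 XOR 2 = 21
The combined Grundy value is 21.

21


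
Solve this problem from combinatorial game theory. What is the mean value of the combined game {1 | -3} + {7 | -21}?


G1 = {1 | -3}, G2 = {7 | -21}
Each is a switch {a | b} with numbers a > b; its mean value is (a + b)/2, and mean value is additive over game sums: m(G1 + G2) = m(G1) + m(G2).
Mean of G1 = (1 + (-3))/2 = -2/2 = -1
Mean of G2 = (7 + (-21))/2 = -14/2 = -7
Mean of G1 + G2 = -1 + -7 = -8

-8


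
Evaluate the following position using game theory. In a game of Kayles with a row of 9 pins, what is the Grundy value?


Kayles: a move removes 1 or 2 adjacent pins from a contiguous row.
Removing pins from a row of k leaves two independent rows (a, b) with a + b = k - 1 (one pin) or a + b = k - 2 (two pins); an end removal gives a = 0.
By Sprague-Grundy, G(k) = mex{ G(a) XOR G(b) } over all these splits. G(0) = 0.
G(1): splits (0,0):0^0=0 -> mex({0}) = 1
G(2): splits (0,1):0^1=1 (0,0):0^0=0 -> mex({0, 1}) = 2
G(3): splits (0,2):0^2=2 (1,1):1^1=0 (0,1):0^1=1 -> mex({0, 1, 2}) = 3
G(4): splits (0,3):0^3=3 (1,2):1^2=3 (0,2):0^2=2 (1,1):1^1=0 -> mex({0, 2, 3}) = 1
G(5): splits (0,4):0^1=1 (1,3):1^3=2 (2,2):2^2=0 (0,3):0^3=3 (1,2):1^2=3 -> mex({0, 1, 2, 3}) = 4
G(6) = mex({0, 1, 2, 4}) = 3
G(7) = mex({0, 1, 3, 4, 5}) = 2
G(8) = mex({0, 2, 3, 5, 6}) = 1
G(9) = mex({0, 1, 2, 3, 6, 7}) = 4
Therefore G(9) = 4.

4


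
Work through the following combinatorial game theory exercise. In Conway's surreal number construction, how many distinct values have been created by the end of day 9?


Day 0: {|} = 0 is born. Count = 1.
Day n: the number of surreal numbers born by day n is 2^(n+1) - 1.
By day 0: 2^1 - 1 = 1
By day 1: 2^2 - 1 = 3
By day 2: 2^3 - 1 = 7
By day 3: 2^4 - 1 = 15
By day 4: 2^5 - 1 = 31
By day 5: 2^6 - 1 = 63
By day 6: 2^7 - 1 = 127
By day 7: 2^8 - 1 = 255
By day 8: 2^9 - 1 = 511
By day 9: 2^10 - 1 = 1023
By day 9: 1023 surreal numbers.

1023


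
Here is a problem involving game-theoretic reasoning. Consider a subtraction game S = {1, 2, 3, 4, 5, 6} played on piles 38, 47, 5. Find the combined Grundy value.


Subtraction set: {1, 2, 3, 4, 5, 6}
For this subtraction set, G(n) = n mod 7 (period = max + 1 = 7).
Pile 1 (size 38): G(38) = 38 mod 7 = 3
Pile 2 (size 47): G(47) = 47 mod 7 = 5
Pile 3 (size 5): G(5) = 5 mod 7 = 5
Total Grundy value = XOR of all: 3 XOR 5 XOR 5 = 3

3


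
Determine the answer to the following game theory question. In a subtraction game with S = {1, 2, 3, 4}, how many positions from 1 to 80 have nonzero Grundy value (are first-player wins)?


Subtraction set S = {1, 2, 3, 4}, so G(n) = n mod 5.
G(n) = 0 when n is a multiple of 5.
Multiples of 5 in [1, 80]: 16
N-positions (nonzero Grundy) = 80 - 16 = 64

64


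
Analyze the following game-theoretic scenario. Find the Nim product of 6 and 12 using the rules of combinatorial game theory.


Nim multiplication is bilinear over XOR: (u XOR v) * w = (u*w) XOR (v*w).
So we split each operand into its bit components and XOR the pairwise Nim products.
6 = 2 + 4 (as XOR of powers of 2).
12 = 4 + 8 (as XOR of powers of 2).
Using the standard Nim-product table on single bits:
  2*2 = 3,   2*4 = 8,   2*8 = 12,
  4*4 = 6,   4*8 = 11,  8*8 = 13,
and  1*x = x (identity), k*l = l*k (commutative).
Pairwise Nim products:
  2 * 4 = 8
  2 * 8 = 12
  4 * 4 = 6
  4 * 8 = 11
XOR them: 8 XOR 12 XOR 6 XOR 11 = 9.
Result: 6 * 12 = 9 (in Nim).

9
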